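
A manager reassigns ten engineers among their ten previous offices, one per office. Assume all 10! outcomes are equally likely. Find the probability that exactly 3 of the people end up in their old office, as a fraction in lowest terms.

103/1680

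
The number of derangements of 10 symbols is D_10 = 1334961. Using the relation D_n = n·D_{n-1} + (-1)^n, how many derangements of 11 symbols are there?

14684570

D_11 = 11·1334961 - 1 = 14684570.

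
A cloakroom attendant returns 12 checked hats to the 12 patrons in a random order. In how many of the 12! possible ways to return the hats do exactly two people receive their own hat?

Choose which 2 of the 12 are fixed: C(12,2) = 66.
The other 10 form a derangement: !10 = 1334961.
Total: 66 × 1334961 = 88107426.

88107426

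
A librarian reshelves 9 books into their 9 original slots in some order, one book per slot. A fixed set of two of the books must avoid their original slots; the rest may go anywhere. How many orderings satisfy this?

Let A_j be the event that the j-th constrained one is fixed. By inclusion-exclusion over the 2 events:
Σ_{j=0}^{2} (-1)^j C(2,j)(9-j)!
= C(2,0)·9! - C(2,1)·8! + C(2,2)·7!
= 362880 - 80640 + 5040
= 287280

287280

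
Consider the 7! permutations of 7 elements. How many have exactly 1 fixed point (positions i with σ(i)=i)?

1855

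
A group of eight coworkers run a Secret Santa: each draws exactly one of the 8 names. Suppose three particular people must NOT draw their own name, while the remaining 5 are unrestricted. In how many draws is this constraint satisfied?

Let A_j be the event that the j-th constrained one is fixed. By inclusion-exclusion over the 3 events:
Σ_{j=0}^{3} (-1)^j C(3,j)(8-j)!
= C(3,0)·8! - C(3,1)·7! + C(3,2)·6! - C(3,3)·5!
= 40320 - 15120 + 2160 - 120
= 27240

27240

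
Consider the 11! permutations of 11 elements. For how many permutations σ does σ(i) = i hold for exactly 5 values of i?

122430

Choose which 5 of the 11 are fixed: C(11,5) = 462.
The other 6 form a derangement: !6 = 265.
Total: 462 × 265 = 122430.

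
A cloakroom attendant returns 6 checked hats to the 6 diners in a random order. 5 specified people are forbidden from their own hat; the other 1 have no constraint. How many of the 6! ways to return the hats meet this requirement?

309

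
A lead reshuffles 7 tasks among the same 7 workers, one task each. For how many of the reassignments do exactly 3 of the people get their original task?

315

Choose which 3 of the 7 are fixed: C(7,3) = 35.
The remaining 4 must be deranged: !4 = 9.
Total: 35 × 9 = 315.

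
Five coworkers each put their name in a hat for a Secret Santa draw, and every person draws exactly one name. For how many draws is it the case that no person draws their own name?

44

The subfactorial !5 = [5!/e] (nearest integer).
5! = 120, and 120/e ≈ 44.15, so !5 = 44.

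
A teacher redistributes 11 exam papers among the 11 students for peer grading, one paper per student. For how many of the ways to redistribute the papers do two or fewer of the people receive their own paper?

# with exactly i fixed is C(11,i)·!(11-i); sum over i=0..2:
  i=0: C(11,0)·!11 = 1·14684570 = 14684570
  i=1: C(11,1)·!10 = 11·1334961 = 14684571
  i=2: C(11,2)·!9 = 55·133496 = 7342280
Total = 36711421.

36711421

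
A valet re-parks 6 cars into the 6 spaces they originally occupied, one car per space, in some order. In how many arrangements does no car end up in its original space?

265

By inclusion-exclusion, !6 = Σ (-1)^k · 6!/k! for k=0..6
= 6! - 6!/1! + 6!/2! - 6!/3! + 6!/4! - 6!/5! + 6!/6!
= 720 - 720 + 360 - 120 + 30 - 6 + 1
= 265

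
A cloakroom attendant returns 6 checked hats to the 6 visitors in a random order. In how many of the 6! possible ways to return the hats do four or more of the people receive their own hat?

# with exactly i fixed is C(6,i)·!(6-i); sum over i=4..6:
  i=4: C(6,4)·!2 = 15·1 = 15
  i=5: C(6,5)·!1 = 6·0 = 0
  i=6: C(6,6)·!0 = 1·1 = 1
Total = 16.

16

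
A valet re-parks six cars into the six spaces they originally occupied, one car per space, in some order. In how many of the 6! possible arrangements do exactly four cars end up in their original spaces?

Pick the 4 fixed positions: C(6,4) = 15 ways.
The remaining 2 must be deranged: !2 = 1.
Total: 15 × 1 = 15.

15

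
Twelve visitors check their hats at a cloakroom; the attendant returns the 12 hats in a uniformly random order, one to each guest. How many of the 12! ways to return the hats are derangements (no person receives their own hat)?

176214841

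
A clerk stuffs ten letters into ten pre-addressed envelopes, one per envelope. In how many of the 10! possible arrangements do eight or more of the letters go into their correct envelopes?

46

Sum C(10,i)·!(10-i) for i = 8..10:
  i=8: C(10,8)·!2 = 45·1 = 45
  i=9: C(10,9)·!1 = 10·0 = 0
  i=10: C(10,10)·!0 = 1·1 = 1
Total = 46.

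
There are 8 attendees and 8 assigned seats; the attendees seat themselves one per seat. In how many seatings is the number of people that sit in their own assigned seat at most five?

40291

Sum C(8,i)·!(8-i) for i = 0..5:
  i=0: C(8,0)·!8 = 1·14833 = 14833
  i=1: C(8,1)·!7 = 8·1854 = 14832
  i=2: C(8,2)·!6 = 28·265 = 7420
  i=3: C(8,3)·!5 = 56·44 = 2464
  i=4: C(8,4)·!4 = 70·9 = 630
  i=5: C(8,5)·!3 = 56·2 = 112
Total = 40291.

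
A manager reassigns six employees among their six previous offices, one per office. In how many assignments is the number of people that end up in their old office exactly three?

Pick the 3 fixed positions: C(6,3) = 20 ways.
The remaining 3 must be deranged: !3 = 2.
Total: 20 × 2 = 40.

40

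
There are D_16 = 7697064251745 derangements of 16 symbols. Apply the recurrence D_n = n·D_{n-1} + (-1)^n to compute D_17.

D_17 = 17·7697064251745 - 1 = 130850092279664.

130850092279664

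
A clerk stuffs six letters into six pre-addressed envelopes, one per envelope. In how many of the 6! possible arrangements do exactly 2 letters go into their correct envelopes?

Pick the 2 fixed positions: C(6,2) = 15 ways.
The other 4 form a derangement: !4 = 9.
Total: 15 × 9 = 135.

135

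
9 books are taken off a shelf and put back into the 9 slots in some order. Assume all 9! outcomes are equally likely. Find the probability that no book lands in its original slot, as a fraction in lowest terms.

Favorable outcomes: !9 = 133496.
Total outcomes: 9! = 362880.
Probability = 133496/362880 = 16687/45360.

16687/45360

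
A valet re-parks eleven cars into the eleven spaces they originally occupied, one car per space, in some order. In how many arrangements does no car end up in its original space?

14684570

The number of derangements of 11 is !11 = Σ_{k=0}^{11} (-1)^k·11!/k!
= 11! - 11!/1! + 11!/2! - 11!/3! + 11!/4! - 11!/5! + 11!/6! - 11!/7! + 11!/8! - 11!/9! + 11!/10! - 11!/11!
= 39916800 - 39916800 + 19958400 - 6652800 + 1663200 - 332640 + 55440 - 7920 + 990 - 110 + 11 - 1
= 14684570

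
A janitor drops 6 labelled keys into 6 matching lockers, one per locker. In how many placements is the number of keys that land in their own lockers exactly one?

Pick the single fixed position: C(6,1) = 6 ways.
The remaining 5 must be deranged: !5 = 44.
Total: 6 × 44 = 264.

264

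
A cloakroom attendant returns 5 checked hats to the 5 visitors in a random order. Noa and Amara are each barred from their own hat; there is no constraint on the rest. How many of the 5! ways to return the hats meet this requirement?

78

Let A_j be the event that the j-th constrained one is fixed. By inclusion-exclusion over the 2 events:
Σ_{j=0}^{2} (-1)^j C(2,j)(5-j)!
= C(2,0)·5! - C(2,1)·4! + C(2,2)·3!
= 120 - 48 + 6
= 78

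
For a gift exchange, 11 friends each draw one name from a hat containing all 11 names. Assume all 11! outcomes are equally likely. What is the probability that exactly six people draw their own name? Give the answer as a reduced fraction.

Favorable outcomes: C(11,6)·!5 = 462·44 = 20328.
Total outcomes: 11! = 39916800.
Probability = 20328/39916800 = 11/21600.

11/21600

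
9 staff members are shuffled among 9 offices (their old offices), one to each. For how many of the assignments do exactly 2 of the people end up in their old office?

Choose which 2 of the 9 are fixed: C(9,2) = 36.
The remaining 7 must be deranged: !7 = 1854.
Total: 36 × 1854 = 66744.

66744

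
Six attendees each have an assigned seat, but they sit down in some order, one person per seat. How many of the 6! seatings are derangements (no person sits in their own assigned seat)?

The number of derangements of 6 is !6 = Σ_{k=0}^{6} (-1)^k·6!/k!
= 6! - 6!/1! + 6!/2! - 6!/3! + 6!/4! - 6!/5! + 6!/6!
= 720 - 720 + 360 - 120 + 30 - 6 + 1
= 265

265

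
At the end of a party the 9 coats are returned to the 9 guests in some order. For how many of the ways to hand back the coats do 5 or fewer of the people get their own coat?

362675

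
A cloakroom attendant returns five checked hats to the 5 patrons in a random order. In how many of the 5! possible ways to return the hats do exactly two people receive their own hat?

Choose which 2 of the 5 are fixed: C(5,2) = 10.
The other 3 form a derangement: !3 = 2.
Total: 10 × 2 = 20.

20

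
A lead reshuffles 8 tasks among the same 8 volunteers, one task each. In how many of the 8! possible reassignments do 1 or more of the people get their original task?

25487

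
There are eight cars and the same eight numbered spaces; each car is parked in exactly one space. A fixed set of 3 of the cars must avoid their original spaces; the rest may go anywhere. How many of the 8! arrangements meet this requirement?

Let A_j be the event that the j-th constrained one is fixed. By inclusion-exclusion over the 3 events:
Σ_{j=0}^{3} (-1)^j C(3,j)(8-j)!
= C(3,0)·8! - C(3,1)·7! + C(3,2)·6! - C(3,3)·5!
= 40320 - 15120 + 2160 - 120
= 27240

27240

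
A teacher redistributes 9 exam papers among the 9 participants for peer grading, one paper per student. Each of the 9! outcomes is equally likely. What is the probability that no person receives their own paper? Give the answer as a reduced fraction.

16687/45360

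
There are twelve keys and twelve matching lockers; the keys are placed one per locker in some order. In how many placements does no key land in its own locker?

The number of derangements of 12 is !12 = Σ_{k=0}^{12} (-1)^k·12!/k!
= 12! - 12!/1! + 12!/2! - 12!/3! + 12!/4! - 12!/5! + 12!/6! - 12!/7! + 12!/8! - 12!/9! + 12!/10! - 12!/11! + 12!/12!
= 479001600 - 479001600 + 239500800 - 79833600 + 19958400 - 3991680 + 665280 - 95040 + 11880 - 1320 + 132 - 12 + 1
= 176214841

176214841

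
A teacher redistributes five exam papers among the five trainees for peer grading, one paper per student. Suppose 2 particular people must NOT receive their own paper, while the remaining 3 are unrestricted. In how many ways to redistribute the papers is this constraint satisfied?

78

Let A_j be the event that the j-th constrained one is fixed. By inclusion-exclusion over the 2 events:
Σ_{j=0}^{2} (-1)^j C(2,j)(5-j)!
= C(2,0)·5! - C(2,1)·4! + C(2,2)·3!
= 120 - 48 + 6
= 78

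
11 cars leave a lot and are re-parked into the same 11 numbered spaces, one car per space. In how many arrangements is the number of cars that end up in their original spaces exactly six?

Choose which 6 of the 11 are fixed: C(11,6) = 462.
The remaining 5 must be deranged: !5 = 44.
Total: 462 × 44 = 20328.

20328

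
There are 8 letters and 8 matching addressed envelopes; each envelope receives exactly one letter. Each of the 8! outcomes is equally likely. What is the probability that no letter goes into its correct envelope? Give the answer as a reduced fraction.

2119/5760

Favorable outcomes: !8 = 14833.
Total outcomes: 8! = 40320.
Probability = 14833/40320 = 2119/5760.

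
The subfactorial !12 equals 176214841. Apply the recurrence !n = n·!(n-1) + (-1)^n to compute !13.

2290792932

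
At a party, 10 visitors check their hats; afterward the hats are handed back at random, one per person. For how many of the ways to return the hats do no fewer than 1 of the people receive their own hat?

# with exactly i fixed is C(10,i)·!(10-i); sum over i=1..10:
  i=1: C(10,1)·!9 = 10·133496 = 1334960
  i=2: C(10,2)·!8 = 45·14833 = 667485
  i=3: C(10,3)·!7 = 120·1854 = 222480
  i=4: C(10,4)·!6 = 210·265 = 55650
  i=5: C(10,5)·!5 = 252·44 = 11088
  i=6: C(10,6)·!4 = 210·9 = 1890
  i=7: C(10,7)·!3 = 120·2 = 240
  i=8: C(10,8)·!2 = 45·1 = 45
  i=9: C(10,9)·!1 = 10·0 = 0
  i=10: C(10,10)·!0 = 1·1 = 1
Total = 2293839.

2293839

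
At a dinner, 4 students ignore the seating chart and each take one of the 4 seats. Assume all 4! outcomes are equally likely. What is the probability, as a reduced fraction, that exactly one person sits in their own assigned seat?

Favorable outcomes: C(4,1)·!3 = 4·2 = 8.
Total outcomes: 4! = 24.
Probability = 8/24 = 1/3.

1/3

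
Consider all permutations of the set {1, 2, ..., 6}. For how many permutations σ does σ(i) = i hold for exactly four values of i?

Pick the 4 fixed positions: C(6,4) = 15 ways.
The remaining 2 must be deranged: !2 = 1.
Total: 15 × 1 = 15.

15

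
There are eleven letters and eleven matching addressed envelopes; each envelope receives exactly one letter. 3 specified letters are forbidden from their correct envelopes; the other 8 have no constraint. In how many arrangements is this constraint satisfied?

30078720

Inclusion-exclusion on the 3 forbidden self-matches:
Σ_{j=0}^{3} (-1)^j C(3,j)(11-j)!
= C(3,0)·11! - C(3,1)·10! + C(3,2)·9! - C(3,3)·8!
= 39916800 - 10886400 + 1088640 - 40320
= 30078720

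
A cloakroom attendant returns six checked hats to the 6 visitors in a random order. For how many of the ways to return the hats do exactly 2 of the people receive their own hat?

135

Pick the 2 fixed positions: C(6,2) = 15 ways.
The remaining 4 must be deranged: !4 = 9.
Total: 15 × 9 = 135.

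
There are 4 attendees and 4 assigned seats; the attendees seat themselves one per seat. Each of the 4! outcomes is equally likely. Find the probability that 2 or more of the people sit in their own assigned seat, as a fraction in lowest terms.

Favorable outcomes: Σ_{i≥2} C(4,i)·!(4-i) = 6·1 + 4·0 + 1·1 = 7.
Total outcomes: 4! = 24.
Probability = 7/24 = 7/24.

7/24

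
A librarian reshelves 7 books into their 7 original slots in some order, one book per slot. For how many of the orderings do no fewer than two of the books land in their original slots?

Sum C(7,i)·!(7-i) for i = 2..7:
  i=2: C(7,2)·!5 = 21·44 = 924
  i=3: C(7,3)·!4 = 35·9 = 315
  i=4: C(7,4)·!3 = 35·2 = 70
  i=5: C(7,5)·!2 = 21·1 = 21
  i=6: C(7,6)·!1 = 7·0 = 0
  i=7: C(7,7)·!0 = 1·1 = 1
Total = 1331.

1331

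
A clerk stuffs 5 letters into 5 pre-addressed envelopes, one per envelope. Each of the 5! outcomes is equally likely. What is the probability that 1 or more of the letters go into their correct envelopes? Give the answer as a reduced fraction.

19/30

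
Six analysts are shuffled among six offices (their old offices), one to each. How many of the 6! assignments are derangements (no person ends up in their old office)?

265

Use !n = n·!(n-1) + (-1)^n.
!6 = 6·44 + 1 = 265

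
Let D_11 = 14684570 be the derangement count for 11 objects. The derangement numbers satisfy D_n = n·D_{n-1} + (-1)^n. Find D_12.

176214841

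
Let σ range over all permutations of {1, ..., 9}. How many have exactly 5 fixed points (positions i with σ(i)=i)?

Pick the 5 fixed positions: C(9,5) = 126 ways.
The remaining 4 must be deranged: !4 = 9.
Total: 126 × 9 = 1134.

1134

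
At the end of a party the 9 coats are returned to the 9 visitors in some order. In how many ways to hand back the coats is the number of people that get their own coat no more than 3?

355997

# with exactly i fixed is C(9,i)·!(9-i); sum over i=0..3:
  i=0: C(9,0)·!9 = 1·133496 = 133496
  i=1: C(9,1)·!8 = 9·14833 = 133497
  i=2: C(9,2)·!7 = 36·1854 = 66744
  i=3: C(9,3)·!6 = 84·265 = 22260
Total = 355997.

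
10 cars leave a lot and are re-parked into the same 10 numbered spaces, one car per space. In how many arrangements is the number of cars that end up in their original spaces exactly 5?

11088

Choose which 5 of the 10 are fixed: C(10,5) = 252.
The other 5 form a derangement: !5 = 44.
Total: 252 × 44 = 11088.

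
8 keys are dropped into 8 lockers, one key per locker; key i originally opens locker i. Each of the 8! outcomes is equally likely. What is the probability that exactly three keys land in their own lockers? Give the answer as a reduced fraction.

Favorable outcomes: C(8,3)·!5 = 56·44 = 2464.
Total outcomes: 8! = 40320.
Probability = 2464/40320 = 11/180.

11/180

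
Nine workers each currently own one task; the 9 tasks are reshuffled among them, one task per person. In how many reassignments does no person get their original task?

133496

By inclusion-exclusion, !9 = Σ (-1)^k · 9!/k! for k=0..9
= 9! - 9!/1! + 9!/2! - 9!/3! + 9!/4! - 9!/5! + 9!/6! - 9!/7! + 9!/8! - 9!/9!
= 362880 - 362880 + 181440 - 60480 + 15120 - 3024 + 504 - 72 + 9 - 1
= 133496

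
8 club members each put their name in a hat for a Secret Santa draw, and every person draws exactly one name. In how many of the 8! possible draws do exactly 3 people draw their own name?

Choose which 3 of the 8 are fixed: C(8,3) = 56.
The remaining 5 must be deranged: !5 = 44.
Total: 56 × 44 = 2464.

2464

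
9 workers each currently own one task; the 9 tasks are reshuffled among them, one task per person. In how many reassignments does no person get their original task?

133496

The number of derangements of 9 is !9 = Σ_{k=0}^{9} (-1)^k·9!/k!
= 9! - 9!/1! + 9!/2! - 9!/3! + 9!/4! - 9!/5! + 9!/6! - 9!/7! + 9!/8! - 9!/9!
= 362880 - 362880 + 181440 - 60480 + 15120 - 3024 + 504 - 72 + 9 - 1
= 133496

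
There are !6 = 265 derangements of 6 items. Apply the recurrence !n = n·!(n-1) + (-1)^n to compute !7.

1854

!7 = 7·265 - 1 = 1854.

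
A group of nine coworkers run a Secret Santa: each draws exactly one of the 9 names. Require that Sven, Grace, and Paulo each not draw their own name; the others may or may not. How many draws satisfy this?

256320

Let A_j be the event that the j-th constrained one is fixed. By inclusion-exclusion over the 3 events:
Σ_{j=0}^{3} (-1)^j C(3,j)(9-j)!
= C(3,0)·9! - C(3,1)·8! + C(3,2)·7! - C(3,3)·6!
= 362880 - 120960 + 15120 - 720
= 256320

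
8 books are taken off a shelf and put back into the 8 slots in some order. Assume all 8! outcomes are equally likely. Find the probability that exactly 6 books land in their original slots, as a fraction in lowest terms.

1/1440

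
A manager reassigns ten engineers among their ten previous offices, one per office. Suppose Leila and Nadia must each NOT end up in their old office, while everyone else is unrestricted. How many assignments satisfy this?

Let A_j be the event that the j-th constrained one is fixed. By inclusion-exclusion over the 2 events:
Σ_{j=0}^{2} (-1)^j C(2,j)(10-j)!
= C(2,0)·10! - C(2,1)·9! + C(2,2)·8!
= 3628800 - 725760 + 40320
= 2943360

2943360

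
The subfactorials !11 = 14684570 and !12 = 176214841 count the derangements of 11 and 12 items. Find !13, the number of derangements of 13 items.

!13 = (13-1)·(!12 + !11) = 12·(176214841 + 14684570) = 12·190899411 = 2290792932.

2290792932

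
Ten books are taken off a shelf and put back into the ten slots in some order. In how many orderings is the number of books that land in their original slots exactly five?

Choose which 5 of the 10 are fixed: C(10,5) = 252.
The other 5 form a derangement: !5 = 44.
Total: 252 × 44 = 11088.

11088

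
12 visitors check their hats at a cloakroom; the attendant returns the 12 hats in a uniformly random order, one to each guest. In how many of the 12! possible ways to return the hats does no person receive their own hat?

176214841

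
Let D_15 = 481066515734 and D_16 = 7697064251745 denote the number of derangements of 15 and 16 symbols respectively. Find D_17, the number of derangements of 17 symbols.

D_17 = (17-1)·(D_16 + D_15) = 16·(7697064251745 + 481066515734) = 16·8178130767479 = 130850092279664.

130850092279664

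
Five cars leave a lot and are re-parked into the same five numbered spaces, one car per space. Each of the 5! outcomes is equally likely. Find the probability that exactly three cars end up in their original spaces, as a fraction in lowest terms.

1/12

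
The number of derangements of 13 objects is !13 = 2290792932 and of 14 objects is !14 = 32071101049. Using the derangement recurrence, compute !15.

!15 = (15-1)·(!14 + !13) = 14·(32071101049 + 2290792932) = 14·34361893981 = 481066515734.

481066515734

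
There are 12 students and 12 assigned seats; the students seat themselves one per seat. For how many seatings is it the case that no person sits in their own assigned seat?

176214841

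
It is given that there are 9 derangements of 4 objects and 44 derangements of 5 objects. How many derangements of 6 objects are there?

265

D_6 = (6-1)·(D_5 + D_4) = 5·(44 + 9) = 5·53 = 265.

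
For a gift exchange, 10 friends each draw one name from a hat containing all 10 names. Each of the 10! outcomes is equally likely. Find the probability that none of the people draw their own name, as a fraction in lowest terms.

16481/44800

Favorable outcomes: !10 = 1334961.
Total outcomes: 10! = 3628800.
Probability = 1334961/3628800 = 16481/44800.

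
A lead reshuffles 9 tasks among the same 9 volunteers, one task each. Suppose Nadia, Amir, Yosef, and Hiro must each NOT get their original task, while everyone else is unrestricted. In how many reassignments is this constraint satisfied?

229080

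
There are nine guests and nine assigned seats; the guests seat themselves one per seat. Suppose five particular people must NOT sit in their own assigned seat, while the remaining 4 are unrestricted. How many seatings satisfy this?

Let A_j be the event that the j-th constrained one is fixed. By inclusion-exclusion over the 5 events:
Σ_{j=0}^{5} (-1)^j C(5,j)(9-j)!
= C(5,0)·9! - C(5,1)·8! + C(5,2)·7! - C(5,3)·6! + C(5,4)·5! - C(5,5)·4!
= 362880 - 201600 + 50400 - 7200 + 600 - 24
= 205056

205056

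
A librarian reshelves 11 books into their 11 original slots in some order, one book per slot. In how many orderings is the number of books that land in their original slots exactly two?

7342280

Pick the 2 fixed positions: C(11,2) = 55 ways.
The other 9 form a derangement: !9 = 133496.
Total: 55 × 133496 = 7342280.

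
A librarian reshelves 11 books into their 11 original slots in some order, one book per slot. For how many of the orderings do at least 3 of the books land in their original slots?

3205379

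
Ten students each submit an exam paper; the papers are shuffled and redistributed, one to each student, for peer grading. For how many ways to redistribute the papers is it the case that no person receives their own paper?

Recurrence: !10 = 9·(!9 + !8).
!10 = 9·(133496 + 14833) = 9·148329 = 1334961

1334961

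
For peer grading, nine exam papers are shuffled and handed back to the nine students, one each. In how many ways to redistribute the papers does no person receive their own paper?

133496

!9 = 9! · Σ_{k=0}^{9} (-1)^k/k!
= 9! - 9!/1! + 9!/2! - 9!/3! + 9!/4! - 9!/5! + 9!/6! - 9!/7! + 9!/8! - 9!/9!
= 362880 - 362880 + 181440 - 60480 + 15120 - 3024 + 504 - 72 + 9 - 1
= 133496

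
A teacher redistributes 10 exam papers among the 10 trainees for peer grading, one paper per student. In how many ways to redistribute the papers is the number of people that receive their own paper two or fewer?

3337406

Sum C(10,i)·!(10-i) for i = 0..2:
  i=0: C(10,0)·!10 = 1·1334961 = 1334961
  i=1: C(10,1)·!9 = 10·133496 = 1334960
  i=2: C(10,2)·!8 = 45·14833 = 667485
Total = 3337406.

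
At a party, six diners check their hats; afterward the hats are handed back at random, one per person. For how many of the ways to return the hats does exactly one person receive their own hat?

Pick the single fixed position: C(6,1) = 6 ways.
The other 5 form a derangement: !5 = 44.
Total: 6 × 44 = 264.

264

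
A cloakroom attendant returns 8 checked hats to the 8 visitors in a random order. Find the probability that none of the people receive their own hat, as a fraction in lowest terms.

2119/5760

Favorable outcomes: !8 = 14833.
Total outcomes: 8! = 40320.
Probability = 14833/40320 = 2119/5760.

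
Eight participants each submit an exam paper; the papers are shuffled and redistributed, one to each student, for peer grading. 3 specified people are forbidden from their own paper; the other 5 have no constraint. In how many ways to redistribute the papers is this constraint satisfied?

Let A_j be the event that the j-th constrained one is fixed. By inclusion-exclusion over the 3 events:
Σ_{j=0}^{3} (-1)^j C(3,j)(8-j)!
= C(3,0)·8! - C(3,1)·7! + C(3,2)·6! - C(3,3)·5!
= 40320 - 15120 + 2160 - 120
= 27240

27240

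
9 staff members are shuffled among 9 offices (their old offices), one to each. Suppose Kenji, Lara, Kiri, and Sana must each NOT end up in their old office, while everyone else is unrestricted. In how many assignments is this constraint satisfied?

229080

Let A_j be the event that the j-th constrained one is fixed. By inclusion-exclusion over the 4 events:
Σ_{j=0}^{4} (-1)^j C(4,j)(9-j)!
= C(4,0)·9! - C(4,1)·8! + C(4,2)·7! - C(4,3)·6! + C(4,4)·5!
= 362880 - 161280 + 30240 - 2880 + 120
= 229080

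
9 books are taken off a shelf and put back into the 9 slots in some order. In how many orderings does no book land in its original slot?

133496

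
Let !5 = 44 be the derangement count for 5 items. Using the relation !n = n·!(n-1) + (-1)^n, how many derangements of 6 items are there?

!6 = 6·44 + 1 = 265.

265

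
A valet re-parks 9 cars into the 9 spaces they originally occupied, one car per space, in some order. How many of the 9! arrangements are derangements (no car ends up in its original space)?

133496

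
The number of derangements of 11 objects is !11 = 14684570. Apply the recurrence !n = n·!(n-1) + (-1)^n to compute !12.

!12 = 12·14684570 + 1 = 176214841.

176214841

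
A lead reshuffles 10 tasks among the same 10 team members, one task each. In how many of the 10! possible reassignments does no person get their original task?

1334961

The subfactorial !10 = [10!/e] (nearest integer).
10! = 3628800, and 3628800/e ≈ 1334960.92, so !10 = 1334961.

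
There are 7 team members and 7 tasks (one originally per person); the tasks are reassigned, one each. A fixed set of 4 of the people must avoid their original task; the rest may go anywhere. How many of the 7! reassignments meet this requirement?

Let A_j be the event that the j-th constrained one is fixed. By inclusion-exclusion over the 4 events:
Σ_{j=0}^{4} (-1)^j C(4,j)(7-j)!
= C(4,0)·7! - C(4,1)·6! + C(4,2)·5! - C(4,3)·4! + C(4,4)·3!
= 5040 - 2880 + 720 - 96 + 6
= 2790

2790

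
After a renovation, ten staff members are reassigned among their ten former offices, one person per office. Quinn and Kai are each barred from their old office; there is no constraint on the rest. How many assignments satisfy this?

2943360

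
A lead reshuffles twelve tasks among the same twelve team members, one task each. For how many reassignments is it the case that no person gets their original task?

176214841

Use !n = n·!(n-1) + (-1)^n.
!12 = 12·14684570 + 1 = 176214841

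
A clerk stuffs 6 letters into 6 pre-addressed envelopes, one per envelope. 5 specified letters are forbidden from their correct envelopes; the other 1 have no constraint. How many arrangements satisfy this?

Let A_j be the event that the j-th constrained one is fixed. By inclusion-exclusion over the 5 events:
Σ_{j=0}^{5} (-1)^j C(5,j)(6-j)!
= C(5,0)·6! - C(5,1)·5! + C(5,2)·4! - C(5,3)·3! + C(5,4)·2! - C(5,5)·1!
= 720 - 600 + 240 - 60 + 10 - 1
= 309

309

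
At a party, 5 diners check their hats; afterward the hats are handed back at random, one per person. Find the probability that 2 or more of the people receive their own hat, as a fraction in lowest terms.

Favorable outcomes: Σ_{i≥2} C(5,i)·!(5-i) = 10·2 + 10·1 + 5·0 + 1·1 = 31.
Total outcomes: 5! = 120.
Probability = 31/120 = 31/120.

31/120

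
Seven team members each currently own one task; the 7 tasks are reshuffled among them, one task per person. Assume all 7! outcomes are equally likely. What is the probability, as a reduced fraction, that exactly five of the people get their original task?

1/240

Favorable outcomes: C(7,5)·!2 = 21·1 = 21.
Total outcomes: 7! = 5040.
Probability = 21/5040 = 1/240.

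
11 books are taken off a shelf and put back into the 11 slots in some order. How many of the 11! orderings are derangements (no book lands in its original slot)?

14684570

By inclusion-exclusion, !11 = Σ (-1)^k · 11!/k! for k=0..11
= 11! - 11!/1! + 11!/2! - 11!/3! + 11!/4! - 11!/5! + 11!/6! - 11!/7! + 11!/8! - 11!/9! + 11!/10! - 11!/11!
= 39916800 - 39916800 + 19958400 - 6652800 + 1663200 - 332640 + 55440 - 7920 + 990 - 110 + 11 - 1
= 14684570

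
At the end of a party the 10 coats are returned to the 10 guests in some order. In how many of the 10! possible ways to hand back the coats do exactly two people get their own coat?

667485

Pick the 2 fixed positions: C(10,2) = 45 ways.
The remaining 8 must be deranged: !8 = 14833.
Total: 45 × 14833 = 667485.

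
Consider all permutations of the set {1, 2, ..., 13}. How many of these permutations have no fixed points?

2290792932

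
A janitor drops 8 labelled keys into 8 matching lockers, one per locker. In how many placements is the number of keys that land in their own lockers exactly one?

Choose which one of the 8 is fixed: C(8,1) = 8.
The other 7 form a derangement: !7 = 1854.
Total: 8 × 1854 = 14832.

14832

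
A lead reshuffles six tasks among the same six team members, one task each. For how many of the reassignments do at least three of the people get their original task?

# with exactly i fixed is C(6,i)·!(6-i); sum over i=3..6:
  i=3: C(6,3)·!3 = 20·2 = 40
  i=4: C(6,4)·!2 = 15·1 = 15
  i=5: C(6,5)·!1 = 6·0 = 0
  i=6: C(6,6)·!0 = 1·1 = 1
Total = 56.

56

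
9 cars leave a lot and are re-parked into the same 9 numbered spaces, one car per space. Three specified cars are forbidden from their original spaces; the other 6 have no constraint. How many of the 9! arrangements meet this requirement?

256320

Inclusion-exclusion on the 3 forbidden self-matches:
Σ_{j=0}^{3} (-1)^j C(3,j)(9-j)!
= C(3,0)·9! - C(3,1)·8! + C(3,2)·7! - C(3,3)·6!
= 362880 - 120960 + 15120 - 720
= 256320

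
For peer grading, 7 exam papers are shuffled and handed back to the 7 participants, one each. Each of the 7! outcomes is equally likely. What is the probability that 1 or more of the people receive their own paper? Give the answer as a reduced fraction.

Favorable outcomes: Σ_{i≥1} C(7,i)·!(7-i) = 7·265 + 21·44 + 35·9 + 35·2 + 21·1 + 7·0 + 1·1 = 3186.
Total outcomes: 7! = 5040.
Probability = 3186/5040 = 177/280.

177/280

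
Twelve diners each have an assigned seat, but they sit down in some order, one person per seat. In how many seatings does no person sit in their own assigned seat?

By inclusion-exclusion, !12 = Σ (-1)^k · 12!/k! for k=0..12
= 12! - 12!/1! + 12!/2! - 12!/3! + 12!/4! - 12!/5! + 12!/6! - 12!/7! + 12!/8! - 12!/9! + 12!/10! - 12!/11! + 12!/12!
= 479001600 - 479001600 + 239500800 - 79833600 + 19958400 - 3991680 + 665280 - 95040 + 11880 - 1320 + 132 - 12 + 1
= 176214841

176214841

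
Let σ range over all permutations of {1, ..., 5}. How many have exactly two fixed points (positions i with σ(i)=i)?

20

Choose which 2 of the 5 are fixed: C(5,2) = 10.
The other 3 form a derangement: !3 = 2.
Total: 10 × 2 = 20.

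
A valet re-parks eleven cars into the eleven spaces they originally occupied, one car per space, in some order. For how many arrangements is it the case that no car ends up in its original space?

14684570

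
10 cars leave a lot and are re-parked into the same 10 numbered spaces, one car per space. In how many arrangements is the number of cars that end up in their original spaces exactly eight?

Choose which 8 of the 10 are fixed: C(10,8) = 45.
The other 2 form a derangement: !2 = 1.
Total: 45 × 1 = 45.

45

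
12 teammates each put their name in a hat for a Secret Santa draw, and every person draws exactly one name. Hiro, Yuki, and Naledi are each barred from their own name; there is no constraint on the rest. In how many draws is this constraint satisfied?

369774720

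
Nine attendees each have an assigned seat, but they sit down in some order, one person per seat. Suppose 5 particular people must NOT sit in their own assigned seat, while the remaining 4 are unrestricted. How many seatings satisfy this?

205056

Inclusion-exclusion on the 5 forbidden self-matches:
Σ_{j=0}^{5} (-1)^j C(5,j)(9-j)!
= C(5,0)·9! - C(5,1)·8! + C(5,2)·7! - C(5,3)·6! + C(5,4)·5! - C(5,5)·4!
= 362880 - 201600 + 50400 - 7200 + 600 - 24
= 205056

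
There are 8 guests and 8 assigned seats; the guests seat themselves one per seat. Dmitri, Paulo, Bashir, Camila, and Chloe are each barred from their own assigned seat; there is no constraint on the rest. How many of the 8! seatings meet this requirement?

Inclusion-exclusion on the 5 forbidden self-matches:
Σ_{j=0}^{5} (-1)^j C(5,j)(8-j)!
= C(5,0)·8! - C(5,1)·7! + C(5,2)·6! - C(5,3)·5! + C(5,4)·4! - C(5,5)·3!
= 40320 - 25200 + 7200 - 1200 + 120 - 6
= 21234

21234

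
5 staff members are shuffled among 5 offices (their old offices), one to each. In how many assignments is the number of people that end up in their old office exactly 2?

20

Pick the 2 fixed positions: C(5,2) = 10 ways.
The remaining 3 must be deranged: !3 = 2.
Total: 10 × 2 = 20.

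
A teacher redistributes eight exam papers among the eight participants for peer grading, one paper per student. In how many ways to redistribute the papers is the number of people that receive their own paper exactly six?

Pick the 6 fixed positions: C(8,6) = 28 ways.
The other 2 form a derangement: !2 = 1.
Total: 28 × 1 = 28.

28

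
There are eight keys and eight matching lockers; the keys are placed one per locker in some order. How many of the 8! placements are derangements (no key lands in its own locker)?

14833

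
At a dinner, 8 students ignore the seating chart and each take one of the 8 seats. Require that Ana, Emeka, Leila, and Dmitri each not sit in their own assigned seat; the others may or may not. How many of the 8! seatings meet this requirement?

Let A_j be the event that the j-th constrained one is fixed. By inclusion-exclusion over the 4 events:
Σ_{j=0}^{4} (-1)^j C(4,j)(8-j)!
= C(4,0)·8! - C(4,1)·7! + C(4,2)·6! - C(4,3)·5! + C(4,4)·4!
= 40320 - 20160 + 4320 - 480 + 24
= 24024

24024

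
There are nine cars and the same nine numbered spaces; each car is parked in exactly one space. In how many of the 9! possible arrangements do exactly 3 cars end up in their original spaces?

Pick the 3 fixed positions: C(9,3) = 84 ways.
The other 6 form a derangement: !6 = 265.
Total: 84 × 265 = 22260.

22260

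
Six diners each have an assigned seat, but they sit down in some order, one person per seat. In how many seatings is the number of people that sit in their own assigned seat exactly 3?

Choose which 3 of the 6 are fixed: C(6,3) = 20.
The remaining 3 must be deranged: !3 = 2.
Total: 20 × 2 = 40.

40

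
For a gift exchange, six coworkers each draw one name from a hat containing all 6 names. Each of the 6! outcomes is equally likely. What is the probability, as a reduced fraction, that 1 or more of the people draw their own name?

Favorable outcomes: Σ_{i≥1} C(6,i)·!(6-i) = 6·44 + 15·9 + 20·2 + 15·1 + 6·0 + 1·1 = 455.
Total outcomes: 6! = 720.
Probability = 455/720 = 91/144.

91/144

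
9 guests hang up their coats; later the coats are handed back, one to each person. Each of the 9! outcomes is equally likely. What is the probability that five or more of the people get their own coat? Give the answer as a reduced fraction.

Favorable outcomes: Σ_{i≥5} C(9,i)·!(9-i) = 126·9 + 84·2 + 36·1 + 9·0 + 1·1 = 1339.
Total outcomes: 9! = 362880.
Probability = 1339/362880 = 1339/362880.

1339/362880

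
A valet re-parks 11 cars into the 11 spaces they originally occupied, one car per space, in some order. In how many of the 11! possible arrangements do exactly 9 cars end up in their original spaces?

Pick the 9 fixed positions: C(11,9) = 55 ways.
The other 2 form a derangement: !2 = 1.
Total: 55 × 1 = 55.

55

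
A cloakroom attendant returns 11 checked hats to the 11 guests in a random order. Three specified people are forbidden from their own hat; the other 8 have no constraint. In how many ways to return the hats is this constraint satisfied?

30078720

Let A_j be the event that the j-th constrained one is fixed. By inclusion-exclusion over the 3 events:
Σ_{j=0}^{3} (-1)^j C(3,j)(11-j)!
= C(3,0)·11! - C(3,1)·10! + C(3,2)·9! - C(3,3)·8!
= 39916800 - 10886400 + 1088640 - 40320
= 30078720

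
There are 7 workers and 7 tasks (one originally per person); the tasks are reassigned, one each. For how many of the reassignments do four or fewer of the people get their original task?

5018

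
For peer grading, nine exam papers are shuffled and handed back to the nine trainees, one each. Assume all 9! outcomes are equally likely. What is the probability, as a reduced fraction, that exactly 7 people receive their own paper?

1/10080

Favorable outcomes: C(9,7)·!2 = 36·1 = 36.
Total outcomes: 9! = 362880.
Probability = 36/362880 = 1/10080.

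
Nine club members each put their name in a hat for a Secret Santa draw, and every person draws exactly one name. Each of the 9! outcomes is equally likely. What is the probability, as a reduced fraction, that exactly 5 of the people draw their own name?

Favorable outcomes: C(9,5)·!4 = 126·9 = 1134.
Total outcomes: 9! = 362880.
Probability = 1134/362880 = 1/320.

1/320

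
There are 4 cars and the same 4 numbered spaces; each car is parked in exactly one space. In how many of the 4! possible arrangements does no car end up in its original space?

Use !n = (n-1)(!(n-1) + !(n-2)).
!4 = 3·(2 + 1) = 3·3 = 9

9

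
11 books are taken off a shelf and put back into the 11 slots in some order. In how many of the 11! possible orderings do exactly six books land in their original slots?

20328

Pick the 6 fixed positions: C(11,6) = 462 ways.
The remaining 5 must be deranged: !5 = 44.
Total: 462 × 44 = 20328.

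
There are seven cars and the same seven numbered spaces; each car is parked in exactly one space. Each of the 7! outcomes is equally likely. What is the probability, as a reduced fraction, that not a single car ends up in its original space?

Favorable outcomes: !7 = 1854.
Total outcomes: 7! = 5040.
Probability = 1854/5040 = 103/280.

103/280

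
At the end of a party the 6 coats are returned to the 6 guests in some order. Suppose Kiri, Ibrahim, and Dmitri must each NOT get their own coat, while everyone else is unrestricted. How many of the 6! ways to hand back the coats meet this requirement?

426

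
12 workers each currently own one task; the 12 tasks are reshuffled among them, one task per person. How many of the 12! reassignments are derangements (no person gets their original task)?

176214841

The number of derangements of 12 is !12 = Σ_{k=0}^{12} (-1)^k·12!/k!
= 12! - 12!/1! + 12!/2! - 12!/3! + 12!/4! - 12!/5! + 12!/6! - 12!/7! + 12!/8! - 12!/9! + 12!/10! - 12!/11! + 12!/12!
= 479001600 - 479001600 + 239500800 - 79833600 + 19958400 - 3991680 + 665280 - 95040 + 11880 - 1320 + 132 - 12 + 1
= 176214841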